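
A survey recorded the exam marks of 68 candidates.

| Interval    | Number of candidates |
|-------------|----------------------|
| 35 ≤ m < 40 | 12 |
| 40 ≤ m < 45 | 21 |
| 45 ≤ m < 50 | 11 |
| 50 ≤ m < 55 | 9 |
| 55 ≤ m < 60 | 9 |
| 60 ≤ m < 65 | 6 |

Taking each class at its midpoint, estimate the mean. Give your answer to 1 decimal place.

Midpoints: 37.5, 42.5, 47.5, 52.5, 57.5, 62.5
Σfm = 12×37.5 + 21×42.5 + 11×47.5 + 9×52.5 + 9×57.5 + 6×62.5 = 3230
n = Σf = 68
Mean = 3230 / 68 = 47.5000

47.5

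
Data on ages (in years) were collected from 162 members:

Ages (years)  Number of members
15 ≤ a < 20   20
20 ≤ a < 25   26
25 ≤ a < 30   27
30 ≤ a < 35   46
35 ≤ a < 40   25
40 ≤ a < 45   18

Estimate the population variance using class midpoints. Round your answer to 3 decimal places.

Midpoints: 17.5, 22.5, 27.5, 32.5, 37.5, 42.5
n = 162, Σfm = 4875, mean = 30.0926
Σfm² = 155962.5
Σf(m − x̄)² = Σfm² − (Σfm)²/n = 155962.5 − 4875²/162 = 9261.1111
Population variance = 9261.1111 / 162 = 57.1674

57.167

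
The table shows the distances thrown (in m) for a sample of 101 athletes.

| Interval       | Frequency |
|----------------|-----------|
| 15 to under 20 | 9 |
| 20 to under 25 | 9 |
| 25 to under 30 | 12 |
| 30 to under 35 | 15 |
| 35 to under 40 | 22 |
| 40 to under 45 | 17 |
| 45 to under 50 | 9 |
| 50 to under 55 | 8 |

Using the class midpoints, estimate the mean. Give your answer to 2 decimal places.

Midpoints: 17.5, 22.5, 27.5, 32.5, 37.5, 42.5, 47.5, 52.5
Σfm = 9×17.5 + 9×22.5 + 12×27.5 + 15×32.5 + 22×37.5 + 17×42.5 + 9×47.5 + 8×52.5 = 3572.5
n = Σf = 101
Mean = 3572.5 / 101 = 35.3713

35.37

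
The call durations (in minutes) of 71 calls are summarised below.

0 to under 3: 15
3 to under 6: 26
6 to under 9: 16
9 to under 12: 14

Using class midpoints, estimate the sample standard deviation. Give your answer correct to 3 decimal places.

3.109

Midpoints: 1.5, 4.5, 7.5, 10.5
n = 71, Σfm = 406.5, mean = 5.7254
Σfm² = 3003.75
Σf(m − x̄)² = Σfm² − (Σfm)²/n = 3003.75 − 406.5²/71 = 676.3944
Sample variance = 676.3944 / 70 = 9.6628
Standard deviation = √9.6628 = 3.1085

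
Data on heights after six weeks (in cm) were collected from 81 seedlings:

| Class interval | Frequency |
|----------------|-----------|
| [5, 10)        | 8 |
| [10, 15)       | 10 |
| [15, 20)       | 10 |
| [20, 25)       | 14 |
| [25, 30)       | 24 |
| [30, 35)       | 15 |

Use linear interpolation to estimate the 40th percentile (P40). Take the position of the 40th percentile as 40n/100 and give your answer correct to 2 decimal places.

21.57

Cumulative frequencies: 8, 18, 28, 42, 66, 81
n = 81; position = 40n/100 = 32.4.
This falls in the class [20, 25): L = 20, F = 28, f = 14, h = 5.
40th percentile ≈ 20 + ((32.4 − 28) / 14) × 5 = 21.5714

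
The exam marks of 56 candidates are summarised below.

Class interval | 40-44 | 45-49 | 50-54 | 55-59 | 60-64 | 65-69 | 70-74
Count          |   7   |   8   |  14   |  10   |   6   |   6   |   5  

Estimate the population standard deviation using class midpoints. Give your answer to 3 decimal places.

Midpoints: 42, 47, 52, 57, 62, 67, 72
n = 56, Σfm = 3102, mean = 55.3929
Σfm² = 176284
Σf(m − x̄)² = Σfm² − (Σfm)²/n = 176284 − 3102²/56 = 4455.3571
Population variance = 4455.3571 / 56 = 79.5599
Standard deviation = √79.5599 = 8.9196

8.920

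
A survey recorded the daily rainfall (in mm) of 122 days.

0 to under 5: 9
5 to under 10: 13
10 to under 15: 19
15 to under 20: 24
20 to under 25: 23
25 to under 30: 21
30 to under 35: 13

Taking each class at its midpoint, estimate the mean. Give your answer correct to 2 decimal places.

Midpoints: 2.5, 7.5, 12.5, 17.5, 22.5, 27.5, 32.5
Σfm = 9×2.5 + 13×7.5 + 19×12.5 + 24×17.5 + 23×22.5 + 21×27.5 + 13×32.5 = 2295
n = Σf = 122
Mean = 2295 / 122 = 18.8115

18.81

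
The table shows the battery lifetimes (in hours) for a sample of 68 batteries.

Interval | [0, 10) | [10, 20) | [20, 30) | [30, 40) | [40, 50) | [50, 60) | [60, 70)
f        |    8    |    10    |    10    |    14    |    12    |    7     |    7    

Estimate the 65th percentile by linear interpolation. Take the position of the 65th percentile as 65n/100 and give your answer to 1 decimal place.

41.8

Cumulative frequencies: 8, 18, 28, 42, 54, 61, 68
n = 68; position = 65n/100 = 44.2.
This falls in the class [40, 50): L = 40, F = 42, f = 12, h = 10.
65th percentile ≈ 40 + ((44.2 − 42) / 12) × 10 = 41.8333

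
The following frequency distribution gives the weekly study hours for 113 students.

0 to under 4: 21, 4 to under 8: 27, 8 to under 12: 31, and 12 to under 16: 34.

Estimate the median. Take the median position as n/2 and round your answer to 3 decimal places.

9.097

Cumulative frequencies: 21, 48, 79, 113
n = 113; position = n/2 = 56.5.
This falls in the class 8 to under 12: L = 8, F = 48, f = 31, h = 4.
Median ≈ 8 + ((56.5 − 48) / 31) × 4 = 9.0968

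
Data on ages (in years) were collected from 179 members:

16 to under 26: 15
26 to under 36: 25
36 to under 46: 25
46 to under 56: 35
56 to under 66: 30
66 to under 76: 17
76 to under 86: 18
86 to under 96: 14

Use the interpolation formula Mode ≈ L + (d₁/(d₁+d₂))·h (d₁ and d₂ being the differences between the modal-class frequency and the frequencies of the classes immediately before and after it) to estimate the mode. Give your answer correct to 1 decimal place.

52.7

Modal class: 46 to under 56 (highest frequency 35).
d₁ = 35 − 25 = 10, d₂ = 35 − 30 = 5
Mode ≈ 46 + (10/(10+5)) × 10 = 46 + 6.6667 = 52.6667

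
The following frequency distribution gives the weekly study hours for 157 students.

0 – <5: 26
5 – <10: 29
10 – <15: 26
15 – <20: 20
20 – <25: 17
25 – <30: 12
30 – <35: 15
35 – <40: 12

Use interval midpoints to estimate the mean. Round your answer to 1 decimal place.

16.6

Midpoints: 2.5, 7.5, 12.5, 17.5, 22.5, 27.5, 32.5, 37.5
Σfm = 26×2.5 + 29×7.5 + 26×12.5 + 20×17.5 + 17×22.5 + 12×27.5 + 15×32.5 + 12×37.5 = 2607.5
n = Σf = 157
Mean = 2607.5 / 157 = 16.6083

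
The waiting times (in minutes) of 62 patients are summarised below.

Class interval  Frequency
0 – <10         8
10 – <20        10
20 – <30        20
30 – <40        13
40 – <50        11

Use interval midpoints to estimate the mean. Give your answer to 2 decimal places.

26.45

Midpoints: 5, 15, 25, 35, 45
Σfm = 8×5 + 10×15 + 20×25 + 13×35 + 11×45 = 1640
n = Σf = 62
Mean = 1640 / 62 = 26.4516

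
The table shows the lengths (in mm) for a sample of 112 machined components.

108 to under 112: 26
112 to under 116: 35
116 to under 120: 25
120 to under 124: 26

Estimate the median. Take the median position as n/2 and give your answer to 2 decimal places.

Cumulative frequencies: 26, 61, 86, 112
n = 112; position = n/2 = 56.
This falls in the class 112 to under 116: L = 112, F = 26, f = 35, h = 4.
Median ≈ 112 + ((56 − 26) / 35) × 4 = 115.4286

115.43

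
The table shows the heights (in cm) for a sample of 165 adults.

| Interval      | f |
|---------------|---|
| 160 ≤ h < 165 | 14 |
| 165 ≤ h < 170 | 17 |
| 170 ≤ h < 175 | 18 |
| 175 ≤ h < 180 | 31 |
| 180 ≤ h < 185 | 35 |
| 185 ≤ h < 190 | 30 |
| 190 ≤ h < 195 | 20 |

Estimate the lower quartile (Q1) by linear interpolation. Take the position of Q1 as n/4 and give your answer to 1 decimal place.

Cumulative frequencies: 14, 31, 49, 80, 115, 145, 165
n = 165; position = n/4 = 41.25.
This falls in the class 170 ≤ h < 175: L = 170, F = 31, f = 18, h = 5.
Lower quartile ≈ 170 + ((41.25 − 31) / 18) × 5 = 172.8472

172.8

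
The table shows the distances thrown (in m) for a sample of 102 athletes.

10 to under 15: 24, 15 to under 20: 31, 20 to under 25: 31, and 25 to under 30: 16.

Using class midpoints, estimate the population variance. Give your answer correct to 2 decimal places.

Midpoints: 12.5, 17.5, 22.5, 27.5
n = 102, Σfm = 1980, mean = 19.4118
Σfm² = 41037.5
Σf(m − x̄)² = Σfm² − (Σfm)²/n = 41037.5 − 1980²/102 = 2602.2059
Population variance = 2602.2059 / 102 = 25.5118

25.51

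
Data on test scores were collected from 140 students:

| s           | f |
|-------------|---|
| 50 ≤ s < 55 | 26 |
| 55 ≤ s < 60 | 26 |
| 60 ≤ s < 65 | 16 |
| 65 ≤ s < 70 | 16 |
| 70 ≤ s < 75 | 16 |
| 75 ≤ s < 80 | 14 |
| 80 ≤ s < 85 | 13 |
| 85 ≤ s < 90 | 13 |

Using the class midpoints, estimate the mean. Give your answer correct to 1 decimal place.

67.1

Midpoints: 52.5, 57.5, 62.5, 67.5, 72.5, 77.5, 82.5, 87.5
Σfm = 26×52.5 + 26×57.5 + 16×62.5 + 16×67.5 + 16×72.5 + 14×77.5 + 13×82.5 + 13×87.5 = 9395
n = Σf = 140
Mean = 9395 / 140 = 67.1071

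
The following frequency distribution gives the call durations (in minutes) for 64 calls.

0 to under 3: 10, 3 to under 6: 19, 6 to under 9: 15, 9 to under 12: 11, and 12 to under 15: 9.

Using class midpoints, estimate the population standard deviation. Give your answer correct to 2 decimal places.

Midpoints: 1.5, 4.5, 7.5, 10.5, 13.5
n = 64, Σfm = 450, mean = 7.0312
Σfm² = 4104
Σf(m − x̄)² = Σfm² − (Σfm)²/n = 4104 − 450²/64 = 939.9375
Population variance = 939.9375 / 64 = 14.6865
Standard deviation = √14.6865 = 3.8323

3.83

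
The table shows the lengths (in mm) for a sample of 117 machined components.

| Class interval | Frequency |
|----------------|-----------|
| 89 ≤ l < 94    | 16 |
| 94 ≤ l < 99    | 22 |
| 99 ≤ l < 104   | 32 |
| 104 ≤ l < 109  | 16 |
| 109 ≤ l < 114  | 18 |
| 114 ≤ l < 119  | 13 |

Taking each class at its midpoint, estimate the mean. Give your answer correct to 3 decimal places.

Midpoints: 91.5, 96.5, 101.5, 106.5, 111.5, 116.5
Σfm = 16×91.5 + 22×96.5 + 32×101.5 + 16×106.5 + 18×111.5 + 13×116.5 = 12060.5
n = Σf = 117
Mean = 12060.5 / 117 = 103.0812

103.081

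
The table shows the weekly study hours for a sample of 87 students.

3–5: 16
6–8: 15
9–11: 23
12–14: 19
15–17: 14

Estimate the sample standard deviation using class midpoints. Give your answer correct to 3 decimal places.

4.015

Midpoints: 4, 7, 10, 13, 16
n = 87, Σfm = 870, mean = 10.0000
Σfm² = 10086
Σf(m − x̄)² = Σfm² − (Σfm)²/n = 10086 − 870²/87 = 1386.0000
Sample variance = 1386.0000 / 86 = 16.1163
Standard deviation = √16.1163 = 4.0145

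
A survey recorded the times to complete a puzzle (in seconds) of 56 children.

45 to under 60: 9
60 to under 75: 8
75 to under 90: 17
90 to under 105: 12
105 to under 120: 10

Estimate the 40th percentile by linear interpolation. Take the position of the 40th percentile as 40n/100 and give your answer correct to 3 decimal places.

79.765

Cumulative frequencies: 9, 17, 34, 46, 56
n = 56; position = 40n/100 = 22.4.
This falls in the class 75 to under 90: L = 75, F = 17, f = 17, h = 15.
40th percentile ≈ 75 + ((22.4 − 17) / 17) × 15 = 79.7647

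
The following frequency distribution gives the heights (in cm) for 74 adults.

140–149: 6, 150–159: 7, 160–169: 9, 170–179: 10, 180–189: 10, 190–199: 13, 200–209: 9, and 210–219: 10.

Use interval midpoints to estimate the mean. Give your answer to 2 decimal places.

Midpoints: 144.5, 154.5, 164.5, 174.5, 184.5, 194.5, 204.5, 214.5
Σfm = 6×144.5 + 7×154.5 + 9×164.5 + 10×174.5 + 10×184.5 + 13×194.5 + 9×204.5 + 10×214.5 = 13533
n = Σf = 74
Mean = 13533 / 74 = 182.8784

182.88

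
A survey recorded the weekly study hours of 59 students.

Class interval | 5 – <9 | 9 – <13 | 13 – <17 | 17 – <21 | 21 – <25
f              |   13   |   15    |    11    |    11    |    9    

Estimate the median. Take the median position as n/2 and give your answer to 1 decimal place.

Cumulative frequencies: 13, 28, 39, 50, 59
n = 59; position = n/2 = 29.5.
This falls in the class 13 – <17: L = 13, F = 28, f = 11, h = 4.
Median ≈ 13 + ((29.5 − 28) / 11) × 4 = 13.5455

13.5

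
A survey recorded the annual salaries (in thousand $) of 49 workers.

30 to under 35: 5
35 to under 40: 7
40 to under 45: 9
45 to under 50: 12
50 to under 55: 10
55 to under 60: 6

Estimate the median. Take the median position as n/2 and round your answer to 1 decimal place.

46.5

Cumulative frequencies: 5, 12, 21, 33, 43, 49
n = 49; position = n/2 = 24.5.
This falls in the class 45 to under 50: L = 45, F = 21, f = 12, h = 5.
Median ≈ 45 + ((24.5 − 21) / 12) × 5 = 46.4583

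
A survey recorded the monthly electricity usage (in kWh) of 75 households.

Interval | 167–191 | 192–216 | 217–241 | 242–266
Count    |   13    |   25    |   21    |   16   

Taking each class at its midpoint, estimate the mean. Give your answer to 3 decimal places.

Midpoints: 179, 204, 229, 254
Σfm = 13×179 + 25×204 + 21×229 + 16×254 = 16300
n = Σf = 75
Mean = 16300 / 75 = 217.3333

217.333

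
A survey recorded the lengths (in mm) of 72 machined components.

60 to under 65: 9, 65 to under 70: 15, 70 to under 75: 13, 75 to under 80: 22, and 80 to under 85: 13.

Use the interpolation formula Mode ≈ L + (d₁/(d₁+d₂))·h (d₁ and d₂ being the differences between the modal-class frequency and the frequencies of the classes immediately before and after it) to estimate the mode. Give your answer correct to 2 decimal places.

Modal class: 75 to under 80 (highest frequency 22).
d₁ = 22 − 13 = 9, d₂ = 22 − 13 = 9
Mode ≈ 75 + (9/(9+9)) × 5 = 75 + 2.5000 = 77.5000

77.50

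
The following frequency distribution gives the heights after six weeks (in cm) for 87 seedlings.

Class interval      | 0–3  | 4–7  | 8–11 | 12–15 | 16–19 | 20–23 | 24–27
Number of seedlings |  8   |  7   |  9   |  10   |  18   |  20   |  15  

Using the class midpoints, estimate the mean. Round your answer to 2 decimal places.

Midpoints: 1.5, 5.5, 9.5, 13.5, 17.5, 21.5, 25.5
Σfm = 8×1.5 + 7×5.5 + 9×9.5 + 10×13.5 + 18×17.5 + 20×21.5 + 15×25.5 = 1398.5
n = Σf = 87
Mean = 1398.5 / 87 = 16.0747

16.07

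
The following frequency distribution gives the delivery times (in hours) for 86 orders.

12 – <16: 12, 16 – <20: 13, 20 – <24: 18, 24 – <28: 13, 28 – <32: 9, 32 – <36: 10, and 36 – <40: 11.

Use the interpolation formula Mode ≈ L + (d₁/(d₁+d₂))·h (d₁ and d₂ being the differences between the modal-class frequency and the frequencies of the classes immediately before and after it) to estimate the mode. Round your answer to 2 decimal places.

Modal class: 20 – <24 (highest frequency 18).
d₁ = 18 − 13 = 5, d₂ = 18 − 13 = 5
Mode ≈ 20 + (5/(5+5)) × 4 = 20 + 2.0000 = 22.0000

22.00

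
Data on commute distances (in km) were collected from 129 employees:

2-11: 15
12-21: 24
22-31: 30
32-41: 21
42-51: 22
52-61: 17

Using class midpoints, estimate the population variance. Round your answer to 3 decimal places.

Midpoints: 6.5, 16.5, 26.5, 36.5, 46.5, 56.5
n = 129, Σfm = 4038.5, mean = 31.3062
Σfm² = 158050.25
Σf(m − x̄)² = Σfm² − (Σfm)²/n = 158050.25 − 4038.5²/129 = 31620.1550
Population variance = 31620.1550 / 129 = 245.1175

245.117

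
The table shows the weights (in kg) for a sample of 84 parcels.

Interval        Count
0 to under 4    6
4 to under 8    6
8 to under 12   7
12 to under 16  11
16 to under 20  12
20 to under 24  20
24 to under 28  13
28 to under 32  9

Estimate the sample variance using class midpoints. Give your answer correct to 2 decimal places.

65.85

Midpoints: 2, 6, 10, 14, 18, 22, 26, 30
n = 84, Σfm = 1536, mean = 18.2857
Σfm² = 33552
Σf(m − x̄)² = Σfm² − (Σfm)²/n = 33552 − 1536²/84 = 5465.1429
Sample variance = 5465.1429 / 83 = 65.8451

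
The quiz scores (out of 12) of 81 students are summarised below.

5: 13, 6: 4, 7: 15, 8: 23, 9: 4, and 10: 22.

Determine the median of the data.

Cumulative frequencies: 13, 17, 32, 55, 59, 81
n = 81, so the median is the value in position (n+1)/2 = 41.
Position 41 falls at value 8.

8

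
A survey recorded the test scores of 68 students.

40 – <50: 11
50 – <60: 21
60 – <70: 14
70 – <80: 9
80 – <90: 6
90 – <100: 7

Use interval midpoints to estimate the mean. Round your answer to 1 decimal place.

Midpoints: 45, 55, 65, 75, 85, 95
Σfm = 11×45 + 21×55 + 14×65 + 9×75 + 6×85 + 7×95 = 4410
n = Σf = 68
Mean = 4410 / 68 = 64.8529

64.9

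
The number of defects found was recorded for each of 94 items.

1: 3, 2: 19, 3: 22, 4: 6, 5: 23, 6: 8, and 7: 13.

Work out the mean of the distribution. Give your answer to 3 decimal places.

4.096

Values: 1, 2, 3, 4, 5, 6, 7
Σfx = 3×1 + 19×2 + 22×3 + 6×4 + 23×5 + 8×6 + 13×7 = 385
n = Σf = 94
Mean = 385 / 94 = 4.0957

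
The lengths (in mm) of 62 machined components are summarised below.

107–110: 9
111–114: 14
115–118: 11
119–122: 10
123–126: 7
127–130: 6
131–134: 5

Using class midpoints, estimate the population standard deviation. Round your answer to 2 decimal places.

7.32

Midpoints: 108.5, 112.5, 116.5, 120.5, 124.5, 128.5, 132.5
n = 62, Σfm = 7343, mean = 118.4355
Σfm² = 872991.5
Σf(m − x̄)² = Σfm² − (Σfm)²/n = 872991.5 − 7343²/62 = 3319.7419
Population variance = 3319.7419 / 62 = 53.5442
Standard deviation = √53.5442 = 7.3174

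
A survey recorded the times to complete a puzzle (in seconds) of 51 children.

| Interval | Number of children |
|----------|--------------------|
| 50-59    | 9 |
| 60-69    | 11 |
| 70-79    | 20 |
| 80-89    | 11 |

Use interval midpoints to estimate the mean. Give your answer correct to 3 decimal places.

70.971

Midpoints: 54.5, 64.5, 74.5, 84.5
Σfm = 9×54.5 + 11×64.5 + 20×74.5 + 11×84.5 = 3619.5
n = Σf = 51
Mean = 3619.5 / 51 = 70.9706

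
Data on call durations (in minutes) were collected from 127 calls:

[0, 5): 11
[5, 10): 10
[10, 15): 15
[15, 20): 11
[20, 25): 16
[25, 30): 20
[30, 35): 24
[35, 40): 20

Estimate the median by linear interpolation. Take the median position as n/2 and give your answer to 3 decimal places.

25.125

Cumulative frequencies: 11, 21, 36, 47, 63, 83, 107, 127
n = 127; position = n/2 = 63.5.
This falls in the class [25, 30): L = 25, F = 63, f = 20, h = 5.
Median ≈ 25 + ((63.5 − 63) / 20) × 5 = 25.1250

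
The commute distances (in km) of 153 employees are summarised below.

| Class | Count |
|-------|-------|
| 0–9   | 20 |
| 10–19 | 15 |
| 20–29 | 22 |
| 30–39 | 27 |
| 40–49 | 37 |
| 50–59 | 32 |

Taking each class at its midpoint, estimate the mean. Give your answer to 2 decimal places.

Midpoints: 4.5, 14.5, 24.5, 34.5, 44.5, 54.5
Σfm = 20×4.5 + 15×14.5 + 22×24.5 + 27×34.5 + 37×44.5 + 32×54.5 = 5168.5
n = Σf = 153
Mean = 5168.5 / 153 = 33.7810

33.78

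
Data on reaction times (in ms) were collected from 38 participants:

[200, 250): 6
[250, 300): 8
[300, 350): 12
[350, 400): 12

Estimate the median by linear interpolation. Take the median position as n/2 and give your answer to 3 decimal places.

320.833

Cumulative frequencies: 6, 14, 26, 38
n = 38; position = n/2 = 19.
This falls in the class [300, 350): L = 300, F = 14, f = 12, h = 50.
Median ≈ 300 + ((19 − 14) / 12) × 50 = 320.8333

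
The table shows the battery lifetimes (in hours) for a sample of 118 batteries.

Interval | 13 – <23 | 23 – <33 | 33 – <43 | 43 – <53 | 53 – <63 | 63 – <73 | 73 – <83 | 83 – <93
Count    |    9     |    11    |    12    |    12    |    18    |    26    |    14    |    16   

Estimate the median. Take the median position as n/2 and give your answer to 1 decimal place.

Cumulative frequencies: 9, 20, 32, 44, 62, 88, 102, 118
n = 118; position = n/2 = 59.
This falls in the class 53 – <63: L = 53, F = 44, f = 18, h = 10.
Median ≈ 53 + ((59 − 44) / 18) × 10 = 61.3333

61.3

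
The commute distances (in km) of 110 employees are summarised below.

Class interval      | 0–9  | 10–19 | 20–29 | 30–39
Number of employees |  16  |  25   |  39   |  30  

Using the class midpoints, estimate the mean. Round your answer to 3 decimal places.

22.045

Midpoints: 4.5, 14.5, 24.5, 34.5
Σfm = 16×4.5 + 25×14.5 + 39×24.5 + 30×34.5 = 2425
n = Σf = 110
Mean = 2425 / 110 = 22.0455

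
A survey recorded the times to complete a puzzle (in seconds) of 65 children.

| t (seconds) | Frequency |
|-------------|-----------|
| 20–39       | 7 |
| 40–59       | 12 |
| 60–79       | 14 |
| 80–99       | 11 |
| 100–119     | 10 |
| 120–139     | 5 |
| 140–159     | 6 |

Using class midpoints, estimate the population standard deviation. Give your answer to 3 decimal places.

Midpoints: 29.5, 49.5, 69.5, 89.5, 109.5, 129.5, 149.5
n = 65, Σfm = 5397.5, mean = 83.0385
Σfm² = 529086.25
Σf(m − x̄)² = Σfm² − (Σfm)²/n = 529086.25 − 5397.5²/65 = 80886.1538
Population variance = 80886.1538 / 65 = 1244.4024
Standard deviation = √1244.4024 = 35.2761

35.276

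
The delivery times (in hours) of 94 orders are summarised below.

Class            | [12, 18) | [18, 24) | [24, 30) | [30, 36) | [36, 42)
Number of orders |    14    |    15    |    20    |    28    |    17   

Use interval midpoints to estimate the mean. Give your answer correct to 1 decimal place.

Midpoints: 15, 21, 27, 33, 39
Σfm = 14×15 + 15×21 + 20×27 + 28×33 + 17×39 = 2652
n = Σf = 94
Mean = 2652 / 94 = 28.2128

28.2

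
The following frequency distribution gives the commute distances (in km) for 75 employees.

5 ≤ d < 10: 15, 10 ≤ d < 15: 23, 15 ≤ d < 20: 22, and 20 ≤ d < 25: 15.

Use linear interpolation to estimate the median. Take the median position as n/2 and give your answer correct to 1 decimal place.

Cumulative frequencies: 15, 38, 60, 75
n = 75; position = n/2 = 37.5.
This falls in the class 10 ≤ d < 15: L = 10, F = 15, f = 23, h = 5.
Median ≈ 10 + ((37.5 − 15) / 23) × 5 = 14.8913

14.9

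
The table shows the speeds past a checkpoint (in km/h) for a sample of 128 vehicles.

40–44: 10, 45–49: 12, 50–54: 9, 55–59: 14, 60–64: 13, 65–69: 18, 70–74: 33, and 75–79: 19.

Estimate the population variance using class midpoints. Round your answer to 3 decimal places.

Midpoints: 42, 47, 52, 57, 62, 67, 72, 77
n = 128, Σfm = 8101, mean = 63.2891
Σfm² = 528467
Σf(m − x̄)² = Σfm² − (Σfm)²/n = 528467 − 8101²/128 = 15762.3047
Population variance = 15762.3047 / 128 = 123.1430

123.143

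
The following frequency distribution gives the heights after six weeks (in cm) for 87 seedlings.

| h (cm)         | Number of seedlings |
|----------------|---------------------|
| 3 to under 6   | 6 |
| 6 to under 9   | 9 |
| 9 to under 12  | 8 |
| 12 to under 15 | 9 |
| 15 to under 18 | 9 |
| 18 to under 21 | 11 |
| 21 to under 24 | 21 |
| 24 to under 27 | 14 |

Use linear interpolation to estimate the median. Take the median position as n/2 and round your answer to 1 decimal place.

18.7

Cumulative frequencies: 6, 15, 23, 32, 41, 52, 73, 87
n = 87; position = n/2 = 43.5.
This falls in the class 18 to under 21: L = 18, F = 41, f = 11, h = 3.
Median ≈ 18 + ((43.5 − 41) / 11) × 3 = 18.6818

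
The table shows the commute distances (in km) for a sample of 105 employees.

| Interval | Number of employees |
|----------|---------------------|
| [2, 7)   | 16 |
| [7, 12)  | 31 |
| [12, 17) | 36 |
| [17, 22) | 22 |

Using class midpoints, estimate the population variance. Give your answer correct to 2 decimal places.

24.05

Midpoints: 4.5, 9.5, 14.5, 19.5
n = 105, Σfm = 1317.5, mean = 12.5476
Σfm² = 19056.25
Σf(m − x̄)² = Σfm² − (Σfm)²/n = 19056.25 − 1317.5²/105 = 2524.7619
Population variance = 2524.7619 / 105 = 24.0454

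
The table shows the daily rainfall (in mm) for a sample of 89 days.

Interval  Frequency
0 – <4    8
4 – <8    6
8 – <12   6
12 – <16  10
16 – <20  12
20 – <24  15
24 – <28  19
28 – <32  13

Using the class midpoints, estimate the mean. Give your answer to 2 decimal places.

18.90

Midpoints: 2, 6, 10, 14, 18, 22, 26, 30
Σfm = 8×2 + 6×6 + 6×10 + 10×14 + 12×18 + 15×22 + 19×26 + 13×30 = 1682
n = Σf = 89
Mean = 1682 / 89 = 18.8989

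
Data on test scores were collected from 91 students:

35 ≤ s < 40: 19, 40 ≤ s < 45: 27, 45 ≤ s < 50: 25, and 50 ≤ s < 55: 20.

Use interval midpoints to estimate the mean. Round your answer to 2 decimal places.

45.03

Midpoints: 37.5, 42.5, 47.5, 52.5
Σfm = 19×37.5 + 27×42.5 + 25×47.5 + 20×52.5 = 4097.5
n = Σf = 91
Mean = 4097.5 / 91 = 45.0275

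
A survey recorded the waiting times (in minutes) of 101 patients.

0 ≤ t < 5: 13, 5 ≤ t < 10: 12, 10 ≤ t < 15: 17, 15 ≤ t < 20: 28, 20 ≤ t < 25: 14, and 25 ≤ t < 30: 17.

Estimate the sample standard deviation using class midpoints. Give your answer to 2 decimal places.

7.97

Midpoints: 2.5, 7.5, 12.5, 17.5, 22.5, 27.5
n = 101, Σfm = 1607.5, mean = 15.9158
Σfm² = 31931.25
Σf(m − x̄)² = Σfm² − (Σfm)²/n = 31931.25 − 1607.5²/101 = 6346.5347
Sample variance = 6346.5347 / 100 = 63.4653
Standard deviation = √63.4653 = 7.9665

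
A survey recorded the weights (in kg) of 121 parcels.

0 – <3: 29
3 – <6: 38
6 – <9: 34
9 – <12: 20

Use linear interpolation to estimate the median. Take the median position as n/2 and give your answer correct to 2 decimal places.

Cumulative frequencies: 29, 67, 101, 121
n = 121; position = n/2 = 60.5.
This falls in the class 3 – <6: L = 3, F = 29, f = 38, h = 3.
Median ≈ 3 + ((60.5 − 29) / 38) × 3 = 5.4868

5.49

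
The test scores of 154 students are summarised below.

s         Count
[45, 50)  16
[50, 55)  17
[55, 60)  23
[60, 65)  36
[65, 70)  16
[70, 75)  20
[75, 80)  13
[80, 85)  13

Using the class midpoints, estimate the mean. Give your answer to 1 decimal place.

63.9

Midpoints: 47.5, 52.5, 57.5, 62.5, 67.5, 72.5, 77.5, 82.5
Σfm = 16×47.5 + 17×52.5 + 23×57.5 + 36×62.5 + 16×67.5 + 20×72.5 + 13×77.5 + 13×82.5 = 9835
n = Σf = 154
Mean = 9835 / 154 = 63.8636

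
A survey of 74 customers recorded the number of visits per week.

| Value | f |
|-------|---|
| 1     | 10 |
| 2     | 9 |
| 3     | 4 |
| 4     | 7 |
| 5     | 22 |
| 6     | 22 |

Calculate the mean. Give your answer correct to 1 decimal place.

Values: 1, 2, 3, 4, 5, 6
Σfx = 10×1 + 9×2 + 4×3 + 7×4 + 22×5 + 22×6 = 310
n = Σf = 74
Mean = 310 / 74 = 4.1892

4.2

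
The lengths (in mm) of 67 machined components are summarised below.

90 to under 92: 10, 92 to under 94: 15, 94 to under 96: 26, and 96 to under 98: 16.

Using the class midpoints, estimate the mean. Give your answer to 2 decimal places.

Midpoints: 91, 93, 95, 97
Σfm = 10×91 + 15×93 + 26×95 + 16×97 = 6327
n = Σf = 67
Mean = 6327 / 67 = 94.4328

94.43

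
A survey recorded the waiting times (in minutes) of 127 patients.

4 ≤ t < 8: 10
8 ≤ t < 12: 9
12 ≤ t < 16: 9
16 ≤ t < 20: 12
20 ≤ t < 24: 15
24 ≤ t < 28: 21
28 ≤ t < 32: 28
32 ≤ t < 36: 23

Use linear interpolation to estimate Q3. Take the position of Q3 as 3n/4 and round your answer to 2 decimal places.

30.75

Cumulative frequencies: 10, 19, 28, 40, 55, 76, 104, 127
n = 127; position = 3n/4 = 95.25.
This falls in the class 28 ≤ t < 32: L = 28, F = 76, f = 28, h = 4.
Upper quartile ≈ 28 + ((95.25 − 76) / 28) × 4 = 30.7500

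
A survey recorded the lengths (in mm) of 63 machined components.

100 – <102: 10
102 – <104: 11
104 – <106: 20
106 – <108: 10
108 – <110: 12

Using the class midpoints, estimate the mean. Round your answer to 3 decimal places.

Midpoints: 101, 103, 105, 107, 109
Σfm = 10×101 + 11×103 + 20×105 + 10×107 + 12×109 = 6621
n = Σf = 63
Mean = 6621 / 63 = 105.0952

105.095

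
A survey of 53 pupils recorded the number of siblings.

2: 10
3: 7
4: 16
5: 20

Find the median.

4

Cumulative frequencies: 10, 17, 33, 53
n = 53, so the median is the value in position (n+1)/2 = 27.
Position 27 falls at value 4.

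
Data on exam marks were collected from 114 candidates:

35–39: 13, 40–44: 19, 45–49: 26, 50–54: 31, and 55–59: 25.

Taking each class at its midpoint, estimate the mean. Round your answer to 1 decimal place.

48.6

Midpoints: 37, 42, 47, 52, 57
Σfm = 13×37 + 19×42 + 26×47 + 31×52 + 25×57 = 5538
n = Σf = 114
Mean = 5538 / 114 = 48.5789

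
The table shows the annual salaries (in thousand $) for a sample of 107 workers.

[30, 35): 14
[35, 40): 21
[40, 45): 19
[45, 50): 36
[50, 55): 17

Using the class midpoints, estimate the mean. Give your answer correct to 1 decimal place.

43.5

Midpoints: 32.5, 37.5, 42.5, 47.5, 52.5
Σfm = 14×32.5 + 21×37.5 + 19×42.5 + 36×47.5 + 17×52.5 = 4652.5
n = Σf = 107
Mean = 4652.5 / 107 = 43.4813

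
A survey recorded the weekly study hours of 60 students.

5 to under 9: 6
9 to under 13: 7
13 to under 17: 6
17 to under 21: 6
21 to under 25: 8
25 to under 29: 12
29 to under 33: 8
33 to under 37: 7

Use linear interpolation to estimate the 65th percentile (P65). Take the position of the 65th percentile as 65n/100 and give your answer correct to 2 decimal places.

Cumulative frequencies: 6, 13, 19, 25, 33, 45, 53, 60
n = 60; position = 65n/100 = 39.
This falls in the class 25 to under 29: L = 25, F = 33, f = 12, h = 4.
65th percentile ≈ 25 + ((39 − 33) / 12) × 4 = 27.0000

27.00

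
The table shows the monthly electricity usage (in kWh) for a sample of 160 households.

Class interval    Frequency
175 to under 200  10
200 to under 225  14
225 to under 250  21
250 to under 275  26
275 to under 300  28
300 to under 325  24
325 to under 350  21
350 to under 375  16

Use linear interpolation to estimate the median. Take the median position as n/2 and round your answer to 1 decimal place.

Cumulative frequencies: 10, 24, 45, 71, 99, 123, 144, 160
n = 160; position = n/2 = 80.
This falls in the class 275 to under 300: L = 275, F = 71, f = 28, h = 25.
Median ≈ 275 + ((80 − 71) / 28) × 25 = 283.0357

283.0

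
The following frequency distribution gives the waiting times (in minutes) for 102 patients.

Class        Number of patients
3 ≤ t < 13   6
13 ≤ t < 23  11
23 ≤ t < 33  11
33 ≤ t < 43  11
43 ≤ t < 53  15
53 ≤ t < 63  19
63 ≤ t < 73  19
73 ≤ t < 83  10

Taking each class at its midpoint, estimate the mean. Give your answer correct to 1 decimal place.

Midpoints: 8, 18, 28, 38, 48, 58, 68, 78
Σfm = 6×8 + 11×18 + 11×28 + 11×38 + 15×48 + 19×58 + 19×68 + 10×78 = 4866
n = Σf = 102
Mean = 4866 / 102 = 47.7059

47.7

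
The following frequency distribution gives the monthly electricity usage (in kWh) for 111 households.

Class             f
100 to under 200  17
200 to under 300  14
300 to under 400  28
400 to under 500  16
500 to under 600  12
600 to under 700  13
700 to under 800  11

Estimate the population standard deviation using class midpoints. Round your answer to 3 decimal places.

187.041

Midpoints: 150, 250, 350, 450, 550, 650, 750
n = 111, Σfm = 46350, mean = 417.5676
Σfm² = 23237500
Σf(m − x̄)² = Σfm² − (Σfm)²/n = 23237500 − 46350²/111 = 3883243.2432
Population variance = 3883243.2432 / 111 = 34984.1734
Standard deviation = √34984.1734 = 187.0406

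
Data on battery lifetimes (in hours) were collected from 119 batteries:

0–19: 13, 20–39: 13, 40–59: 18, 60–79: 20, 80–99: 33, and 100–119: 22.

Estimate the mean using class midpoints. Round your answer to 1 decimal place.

68.5

Midpoints: 9.5, 29.5, 49.5, 69.5, 89.5, 109.5
Σfm = 13×9.5 + 13×29.5 + 18×49.5 + 20×69.5 + 33×89.5 + 22×109.5 = 8150.5
n = Σf = 119
Mean = 8150.5 / 119 = 68.4916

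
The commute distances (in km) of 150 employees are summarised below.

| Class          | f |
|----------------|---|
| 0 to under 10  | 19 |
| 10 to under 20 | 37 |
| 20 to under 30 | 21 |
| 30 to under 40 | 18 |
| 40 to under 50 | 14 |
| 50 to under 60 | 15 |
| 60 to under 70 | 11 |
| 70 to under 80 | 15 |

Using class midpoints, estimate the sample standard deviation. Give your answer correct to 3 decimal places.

Midpoints: 5, 15, 25, 35, 45, 55, 65, 75
n = 150, Σfm = 5100, mean = 34.0000
Σfm² = 248550
Σf(m − x̄)² = Σfm² − (Σfm)²/n = 248550 − 5100²/150 = 75150.0000
Sample variance = 75150.0000 / 149 = 504.3624
Standard deviation = √504.3624 = 22.4580

22.458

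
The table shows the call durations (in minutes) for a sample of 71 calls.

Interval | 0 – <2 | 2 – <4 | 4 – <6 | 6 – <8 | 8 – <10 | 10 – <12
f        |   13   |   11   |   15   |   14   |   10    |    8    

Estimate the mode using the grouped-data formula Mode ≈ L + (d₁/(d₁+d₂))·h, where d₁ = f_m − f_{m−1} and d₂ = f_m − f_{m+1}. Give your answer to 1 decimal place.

Modal class: 4 – <6 (highest frequency 15).
d₁ = 15 − 11 = 4, d₂ = 15 − 14 = 1
Mode ≈ 4 + (4/(4+1)) × 2 = 4 + 1.6000 = 5.6000

5.6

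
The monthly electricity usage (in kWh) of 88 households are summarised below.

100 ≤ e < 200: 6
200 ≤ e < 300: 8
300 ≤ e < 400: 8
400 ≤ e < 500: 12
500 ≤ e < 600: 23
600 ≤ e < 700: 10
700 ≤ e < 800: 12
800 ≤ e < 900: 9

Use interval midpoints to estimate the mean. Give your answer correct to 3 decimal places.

Midpoints: 150, 250, 350, 450, 550, 650, 750, 850
Σfm = 6×150 + 8×250 + 8×350 + 12×450 + 23×550 + 10×650 + 12×750 + 9×850 = 46900
n = Σf = 88
Mean = 46900 / 88 = 532.9545

532.955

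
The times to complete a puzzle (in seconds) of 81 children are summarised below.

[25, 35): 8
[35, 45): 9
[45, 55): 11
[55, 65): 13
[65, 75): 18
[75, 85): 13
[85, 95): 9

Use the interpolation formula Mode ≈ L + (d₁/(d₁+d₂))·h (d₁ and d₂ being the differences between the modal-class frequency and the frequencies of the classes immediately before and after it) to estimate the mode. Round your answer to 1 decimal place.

Modal class: [65, 75) (highest frequency 18).
d₁ = 18 − 13 = 5, d₂ = 18 − 13 = 5
Mode ≈ 65 + (5/(5+5)) × 10 = 65 + 5.0000 = 70.0000

70.0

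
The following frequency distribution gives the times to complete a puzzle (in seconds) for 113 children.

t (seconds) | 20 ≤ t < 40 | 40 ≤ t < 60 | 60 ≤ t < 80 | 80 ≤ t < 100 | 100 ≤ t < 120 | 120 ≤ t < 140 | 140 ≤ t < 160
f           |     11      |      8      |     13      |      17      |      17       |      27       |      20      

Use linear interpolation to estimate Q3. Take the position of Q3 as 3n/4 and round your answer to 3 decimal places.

133.889

Cumulative frequencies: 11, 19, 32, 49, 66, 93, 113
n = 113; position = 3n/4 = 84.75.
This falls in the class 120 ≤ t < 140: L = 120, F = 66, f = 27, h = 20.
Upper quartile ≈ 120 + ((84.75 − 66) / 27) × 20 = 133.8889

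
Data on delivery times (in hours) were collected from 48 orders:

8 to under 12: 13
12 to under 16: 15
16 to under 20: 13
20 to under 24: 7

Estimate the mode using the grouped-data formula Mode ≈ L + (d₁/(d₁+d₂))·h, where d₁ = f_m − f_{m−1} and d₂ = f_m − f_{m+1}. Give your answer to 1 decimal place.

14.0

Modal class: 12 to under 16 (highest frequency 15).
d₁ = 15 − 13 = 2, d₂ = 15 − 13 = 2
Mode ≈ 12 + (2/(2+2)) × 4 = 12 + 2.0000 = 14.0000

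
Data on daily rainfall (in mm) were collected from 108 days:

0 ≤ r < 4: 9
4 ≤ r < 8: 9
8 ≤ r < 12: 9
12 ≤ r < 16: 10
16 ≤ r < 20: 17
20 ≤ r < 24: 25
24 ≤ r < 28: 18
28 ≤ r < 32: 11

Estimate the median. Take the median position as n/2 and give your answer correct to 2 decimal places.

20.00

Cumulative frequencies: 9, 18, 27, 37, 54, 79, 97, 108
n = 108; position = n/2 = 54.
This falls in the class 16 ≤ r < 20: L = 16, F = 37, f = 17, h = 4.
Median ≈ 16 + ((54 − 37) / 17) × 4 = 20.0000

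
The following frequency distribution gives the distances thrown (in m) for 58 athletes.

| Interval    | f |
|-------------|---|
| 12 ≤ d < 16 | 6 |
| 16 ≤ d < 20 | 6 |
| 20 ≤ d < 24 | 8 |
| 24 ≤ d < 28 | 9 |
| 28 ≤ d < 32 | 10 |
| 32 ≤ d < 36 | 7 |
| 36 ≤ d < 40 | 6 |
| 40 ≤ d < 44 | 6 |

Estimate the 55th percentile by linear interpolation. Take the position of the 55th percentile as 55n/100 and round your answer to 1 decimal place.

29.2

Cumulative frequencies: 6, 12, 20, 29, 39, 46, 52, 58
n = 58; position = 55n/100 = 31.9.
This falls in the class 28 ≤ d < 32: L = 28, F = 29, f = 10, h = 4.
55th percentile ≈ 28 + ((31.9 − 29) / 10) × 4 = 29.1600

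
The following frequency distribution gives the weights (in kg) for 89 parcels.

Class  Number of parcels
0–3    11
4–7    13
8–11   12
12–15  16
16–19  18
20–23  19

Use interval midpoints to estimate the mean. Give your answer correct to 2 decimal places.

Midpoints: 1.5, 5.5, 9.5, 13.5, 17.5, 21.5
Σfm = 11×1.5 + 13×5.5 + 12×9.5 + 16×13.5 + 18×17.5 + 19×21.5 = 1141.5
n = Σf = 89
Mean = 1141.5 / 89 = 12.8258

12.83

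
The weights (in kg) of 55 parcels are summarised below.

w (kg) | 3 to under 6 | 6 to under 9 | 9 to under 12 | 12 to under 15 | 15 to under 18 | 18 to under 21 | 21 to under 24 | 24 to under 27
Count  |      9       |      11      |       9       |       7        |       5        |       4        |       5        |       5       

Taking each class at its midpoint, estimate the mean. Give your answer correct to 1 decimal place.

13.0

Midpoints: 4.5, 7.5, 10.5, 13.5, 16.5, 19.5, 22.5, 25.5
Σfm = 9×4.5 + 11×7.5 + 9×10.5 + 7×13.5 + 5×16.5 + 4×19.5 + 5×22.5 + 5×25.5 = 712.5
n = Σf = 55
Mean = 712.5 / 55 = 12.9545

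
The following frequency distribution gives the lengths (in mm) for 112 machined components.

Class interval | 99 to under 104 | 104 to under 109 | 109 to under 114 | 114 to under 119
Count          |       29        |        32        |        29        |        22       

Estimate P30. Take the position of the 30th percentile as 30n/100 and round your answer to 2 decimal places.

Cumulative frequencies: 29, 61, 90, 112
n = 112; position = 30n/100 = 33.6.
This falls in the class 104 to under 109: L = 104, F = 29, f = 32, h = 5.
30th percentile ≈ 104 + ((33.6 − 29) / 32) × 5 = 104.7188

104.72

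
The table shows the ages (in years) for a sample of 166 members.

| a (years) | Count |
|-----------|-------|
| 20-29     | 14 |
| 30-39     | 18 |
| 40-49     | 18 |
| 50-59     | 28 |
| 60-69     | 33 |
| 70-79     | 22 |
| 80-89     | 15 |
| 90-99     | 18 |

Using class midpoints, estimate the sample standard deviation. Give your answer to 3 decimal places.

20.629

Midpoints: 24.5, 34.5, 44.5, 54.5, 64.5, 74.5, 84.5, 94.5
n = 166, Σfm = 10027, mean = 60.4036
Σfm² = 675881.5
Σf(m − x̄)² = Σfm² − (Σfm)²/n = 675881.5 − 10027²/166 = 70214.4578
Sample variance = 70214.4578 / 165 = 425.5422
Standard deviation = √425.5422 = 20.6287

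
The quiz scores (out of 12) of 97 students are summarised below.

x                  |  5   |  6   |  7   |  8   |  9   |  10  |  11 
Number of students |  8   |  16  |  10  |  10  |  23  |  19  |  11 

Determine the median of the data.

9

Cumulative frequencies: 8, 24, 34, 44, 67, 86, 97
n = 97, so the median is the value in position (n+1)/2 = 49.
Position 49 falls at value 9.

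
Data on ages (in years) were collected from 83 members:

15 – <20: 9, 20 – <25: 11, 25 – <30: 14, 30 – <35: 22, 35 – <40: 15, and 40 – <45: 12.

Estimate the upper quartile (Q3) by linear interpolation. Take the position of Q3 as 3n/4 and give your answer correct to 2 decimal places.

37.08

Cumulative frequencies: 9, 20, 34, 56, 71, 83
n = 83; position = 3n/4 = 62.25.
This falls in the class 35 – <40: L = 35, F = 56, f = 15, h = 5.
Upper quartile ≈ 35 + ((62.25 − 56) / 15) × 5 = 37.0833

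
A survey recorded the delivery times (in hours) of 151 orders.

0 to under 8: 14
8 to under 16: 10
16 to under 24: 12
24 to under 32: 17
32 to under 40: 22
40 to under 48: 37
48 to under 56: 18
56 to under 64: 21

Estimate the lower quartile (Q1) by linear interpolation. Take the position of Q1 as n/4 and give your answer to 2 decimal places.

Cumulative frequencies: 14, 24, 36, 53, 75, 112, 130, 151
n = 151; position = n/4 = 37.75.
This falls in the class 24 to under 32: L = 24, F = 36, f = 17, h = 8.
Lower quartile ≈ 24 + ((37.75 − 36) / 17) × 8 = 24.8235

24.82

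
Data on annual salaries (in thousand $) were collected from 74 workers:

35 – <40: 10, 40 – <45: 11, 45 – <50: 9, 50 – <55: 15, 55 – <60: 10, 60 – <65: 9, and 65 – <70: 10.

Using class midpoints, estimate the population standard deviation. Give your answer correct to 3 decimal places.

9.706

Midpoints: 37.5, 42.5, 47.5, 52.5, 57.5, 62.5, 67.5
n = 74, Σfm = 3870, mean = 52.2973
Σfm² = 209362.5
Σf(m − x̄)² = Σfm² − (Σfm)²/n = 209362.5 − 3870²/74 = 6971.9595
Population variance = 6971.9595 / 74 = 94.2157
Standard deviation = √94.2157 = 9.7065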